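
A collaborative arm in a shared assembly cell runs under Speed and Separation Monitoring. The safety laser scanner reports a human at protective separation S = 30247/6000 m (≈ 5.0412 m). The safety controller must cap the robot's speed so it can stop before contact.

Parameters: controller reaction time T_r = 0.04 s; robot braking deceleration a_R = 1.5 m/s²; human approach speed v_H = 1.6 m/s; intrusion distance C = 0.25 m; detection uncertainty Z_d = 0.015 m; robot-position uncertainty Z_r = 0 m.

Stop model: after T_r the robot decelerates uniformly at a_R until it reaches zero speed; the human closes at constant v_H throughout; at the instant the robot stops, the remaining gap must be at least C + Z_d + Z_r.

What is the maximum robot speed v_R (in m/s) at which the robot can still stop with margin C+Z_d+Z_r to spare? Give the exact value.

collect terms ⇒ (1/3)·v_R² + (83/75)·v_R + (-28273/6000) = 0
  disc = (83/75)² − 4·(1/3)·(-28273/6000) = 18769/2500 ; √disc = 137/50
  v_R = (−(83/75) + 137/50) / (2·(1/3)) = 49/20 m/s
check:
braking lasts T_s = (49/20)/(3/2) = 1.6333 s
robot in T_r: 2.4500·0.0400 = 0.0980 m
braking distance = 2.4500²/(2·1.5000) = 2.0008 m
human closes 1.6000·1.6733 = 2.6773 m
residual clearance needed = 0.2500+0.0150+0.0000 = 0.2650 m
sum ≈ 0.0980+2.0008+2.6773+0.2650 ≈ 5.0412 m = S ✓

v_R_max = 49/20 m/s = 2.4500 m/s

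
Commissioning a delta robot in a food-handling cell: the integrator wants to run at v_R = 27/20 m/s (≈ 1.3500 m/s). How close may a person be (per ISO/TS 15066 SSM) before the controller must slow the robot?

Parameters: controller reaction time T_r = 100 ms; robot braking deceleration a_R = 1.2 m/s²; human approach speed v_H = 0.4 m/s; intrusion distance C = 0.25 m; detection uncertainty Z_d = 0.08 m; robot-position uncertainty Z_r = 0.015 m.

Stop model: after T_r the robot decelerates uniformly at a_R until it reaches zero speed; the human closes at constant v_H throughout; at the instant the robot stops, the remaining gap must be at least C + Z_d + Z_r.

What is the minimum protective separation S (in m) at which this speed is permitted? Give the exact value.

T_s = v_R/a_R = (27/20)/(6/5) = 1.1250 s
robot in T_r: 1.3500·0.1000 = 0.1350 m
braking distance = 1.3500²/(2·1.2000) = 0.7594 m
human closes 0.4000·1.2250 = 0.4900 m
C+Z_d+Z_r = 0.2500+0.0800+0.0150 = 0.3450 m
S_min ≈ 0.1350+0.7594+0.4900+0.3450  ⇒  S_min = 2767/1600 m

S_min = 2767/1600 m = 1.7294 m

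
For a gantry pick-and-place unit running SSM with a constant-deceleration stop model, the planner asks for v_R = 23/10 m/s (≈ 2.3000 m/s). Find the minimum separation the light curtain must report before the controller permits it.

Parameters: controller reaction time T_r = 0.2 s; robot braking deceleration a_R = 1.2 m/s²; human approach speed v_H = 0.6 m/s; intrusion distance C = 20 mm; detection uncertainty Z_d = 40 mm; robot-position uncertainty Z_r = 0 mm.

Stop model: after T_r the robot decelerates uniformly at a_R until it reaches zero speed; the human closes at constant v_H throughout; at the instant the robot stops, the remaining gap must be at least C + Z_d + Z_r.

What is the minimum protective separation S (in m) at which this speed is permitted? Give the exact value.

S_min = 4793/1200 m = 3.9942 m

braking lasts T_s = (23/10)/(6/5) = 1.9167 s
robot covers v_R·T_r = 2.3000·0.2000 = 0.4600 m before braking
robot covers 2.3000·1.9167 − ½·1.2000·1.9167² = 2.2042 m while stopping
human over T_r+T_s: 0.6000·(0.2000+1.9167) = 1.2700 m
residual clearance needed = 0.0200+0.0400+0.0000 = 0.0600 m
S_min ≈ 0.4600+2.2042+1.2700+0.0600  ⇒  S_min = 4793/1200 m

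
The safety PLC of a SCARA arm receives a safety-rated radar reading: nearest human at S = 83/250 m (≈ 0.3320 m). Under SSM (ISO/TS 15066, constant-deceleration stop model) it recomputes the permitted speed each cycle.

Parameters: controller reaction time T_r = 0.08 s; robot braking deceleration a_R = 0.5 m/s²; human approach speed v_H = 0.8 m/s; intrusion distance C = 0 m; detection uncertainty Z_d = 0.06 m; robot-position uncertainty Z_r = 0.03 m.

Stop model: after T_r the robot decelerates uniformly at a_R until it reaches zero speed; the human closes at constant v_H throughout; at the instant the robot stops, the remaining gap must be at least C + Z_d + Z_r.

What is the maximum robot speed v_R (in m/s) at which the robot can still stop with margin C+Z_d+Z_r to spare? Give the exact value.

v_R_max = 1/10 m/s = 0.1000 m/s

at the boundary: (1)·v² + (42/25)·v + (-89/500) = 0
  disc = (42/25)² − 4·(1)·(-89/500) = 2209/625 ; √disc = 47/25
  v_R = (−(42/25) + 47/25) / (2·(1)) = 1/10 m/s
check:
T_s = v_R/a_R = (1/10)/(1/2) = 0.2000 s
robot covers v_R·T_r = 0.1000·0.0800 = 0.0080 m before braking
robot covers 0.1000·0.2000 − ½·0.5000·0.2000² = 0.0100 m while stopping
human closes 0.8000·0.2800 = 0.2240 m
residual clearance needed = 0.0000+0.0600+0.0300 = 0.0900 m
sum ≈ 0.0080+0.0100+0.2240+0.0900 ≈ 0.3320 m = S ✓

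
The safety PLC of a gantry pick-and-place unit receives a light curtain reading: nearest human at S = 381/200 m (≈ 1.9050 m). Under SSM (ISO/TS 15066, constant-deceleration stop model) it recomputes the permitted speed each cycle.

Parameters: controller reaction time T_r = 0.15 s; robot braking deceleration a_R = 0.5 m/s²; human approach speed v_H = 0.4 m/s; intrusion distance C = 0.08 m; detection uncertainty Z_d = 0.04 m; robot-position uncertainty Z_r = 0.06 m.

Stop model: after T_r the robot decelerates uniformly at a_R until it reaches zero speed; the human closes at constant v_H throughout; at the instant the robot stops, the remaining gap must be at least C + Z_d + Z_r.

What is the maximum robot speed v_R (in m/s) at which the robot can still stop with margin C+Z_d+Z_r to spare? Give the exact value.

collect terms ⇒ (1)·v_R² + (19/20)·v_R + (-333/200) = 0
  disc = (19/20)² − 4·(1)·(-333/200) = 121/16 ; √disc = 11/4
  v_R = (−(19/20) + 11/4) / (2·(1)) = 9/10 m/s
check:
braking lasts T_s = (9/10)/(1/2) = 1.8000 s
robot in T_r: 0.9000·0.1500 = 0.1350 m
braking distance = 0.9000²/(2·0.5000) = 0.8100 m
person approaches 0.4000·(0.1500+1.8000) = 0.7800 m
margins: 0.0800+0.0400+0.0600 = 0.1800 m
sum ≈ 0.1350+0.8100+0.7800+0.1800 ≈ 1.9050 m = S ✓

v_R_max = 9/10 m/s = 0.9000 m/s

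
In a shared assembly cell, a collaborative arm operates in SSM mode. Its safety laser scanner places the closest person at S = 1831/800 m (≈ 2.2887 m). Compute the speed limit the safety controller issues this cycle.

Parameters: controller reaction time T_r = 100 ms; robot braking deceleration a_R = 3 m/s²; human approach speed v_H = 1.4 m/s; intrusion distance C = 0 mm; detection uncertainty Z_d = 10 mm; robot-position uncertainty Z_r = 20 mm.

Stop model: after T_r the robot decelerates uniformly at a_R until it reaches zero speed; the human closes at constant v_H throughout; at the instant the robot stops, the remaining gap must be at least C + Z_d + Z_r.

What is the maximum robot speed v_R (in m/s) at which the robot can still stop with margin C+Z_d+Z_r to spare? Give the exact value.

at the boundary: (1/6)·v² + (17/30)·v + (-339/160) = 0
  disc = (17/30)² − 4·(1/6)·(-339/160) = 6241/3600 ; √disc = 79/60
  v_R = (−(17/30) + 79/60) / (2·(1/6)) = 9/4 m/s
check:
T_s = v_R/a_R = (9/4)/3 = 0.7500 s
reaction-phase robot travel = 2.2500·0.1000 = 0.2250 m
robot under decel: 2.2500²/(2·3.0000) = 0.8438 m
human over T_r+T_s: 1.4000·(0.1000+0.7500) = 1.1900 m
C+Z_d+Z_r = 0.0000+0.0100+0.0200 = 0.0300 m
sum ≈ 0.2250+0.8438+1.1900+0.0300 ≈ 2.2887 m = S ✓

v_R_max = 9/4 m/s = 2.2500 m/s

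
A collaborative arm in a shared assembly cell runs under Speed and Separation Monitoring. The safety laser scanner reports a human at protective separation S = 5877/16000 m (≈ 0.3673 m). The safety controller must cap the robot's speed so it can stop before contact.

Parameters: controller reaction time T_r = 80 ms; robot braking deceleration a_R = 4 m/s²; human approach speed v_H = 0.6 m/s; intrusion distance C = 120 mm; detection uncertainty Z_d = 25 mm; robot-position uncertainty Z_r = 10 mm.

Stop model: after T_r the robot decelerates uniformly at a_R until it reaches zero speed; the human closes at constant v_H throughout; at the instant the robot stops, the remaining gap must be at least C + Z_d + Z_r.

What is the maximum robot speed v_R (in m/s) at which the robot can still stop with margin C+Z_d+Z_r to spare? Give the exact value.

v_R_max = 11/20 m/s = 0.5500 m/s

quadratic (1/8)·v² + (23/100)·v + (-2629/16000) = 0
  disc = (23/100)² − 4·(1/8)·(-2629/16000) = 21609/160000 ; √disc = 147/400
  v_R = (−(23/100) + 147/400) / (2·(1/8)) = 11/20 m/s
check:
braking lasts T_s = (11/20)/4 = 0.1375 s
robot covers v_R·T_r = 0.5500·0.0800 = 0.0440 m before braking
robot covers 0.5500·0.1375 − ½·4.0000·0.1375² = 0.0378 m while stopping
human over T_r+T_s: 0.6000·(0.0800+0.1375) = 0.1305 m
margins: 0.1200+0.0250+0.0100 = 0.1550 m
sum ≈ 0.0440+0.0378+0.1305+0.1550 ≈ 0.3673 m = S ✓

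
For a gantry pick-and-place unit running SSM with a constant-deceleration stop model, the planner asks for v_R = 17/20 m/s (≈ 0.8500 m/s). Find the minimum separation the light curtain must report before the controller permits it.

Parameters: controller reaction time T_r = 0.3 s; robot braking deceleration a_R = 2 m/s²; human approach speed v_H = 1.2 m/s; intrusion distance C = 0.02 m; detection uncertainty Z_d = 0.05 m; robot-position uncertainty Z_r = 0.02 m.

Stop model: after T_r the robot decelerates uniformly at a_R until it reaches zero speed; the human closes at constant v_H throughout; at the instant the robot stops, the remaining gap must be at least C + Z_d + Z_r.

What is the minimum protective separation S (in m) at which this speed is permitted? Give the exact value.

stop time T_s = (17/20)/2 = 0.4250 s
robot covers v_R·T_r = 0.8500·0.3000 = 0.2550 m before braking
braking distance = 0.8500²/(2·2.0000) = 0.1806 m
person approaches 1.2000·(0.3000+0.4250) = 0.8700 m
margins: 0.0200+0.0500+0.0200 = 0.0900 m
S_min ≈ 0.2550+0.1806+0.8700+0.0900  ⇒  S_min = 2233/1600 m

S_min = 2233/1600 m = 1.3956 m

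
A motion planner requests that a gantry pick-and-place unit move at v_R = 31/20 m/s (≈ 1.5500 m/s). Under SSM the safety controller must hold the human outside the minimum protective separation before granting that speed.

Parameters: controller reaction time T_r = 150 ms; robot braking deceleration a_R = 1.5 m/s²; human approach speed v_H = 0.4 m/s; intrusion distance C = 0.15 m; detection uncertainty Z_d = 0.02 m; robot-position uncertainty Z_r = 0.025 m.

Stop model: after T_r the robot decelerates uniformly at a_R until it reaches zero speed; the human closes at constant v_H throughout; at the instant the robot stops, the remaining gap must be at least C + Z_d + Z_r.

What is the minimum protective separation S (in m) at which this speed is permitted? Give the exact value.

braking lasts T_s = (31/20)/(3/2) = 1.0333 s
robot in T_r: 1.5500·0.1500 = 0.2325 m
braking distance = 1.5500²/(2·1.5000) = 0.8008 m
person approaches 0.4000·(0.1500+1.0333) = 0.4733 m
C+Z_d+Z_r = 0.1500+0.0200+0.0250 = 0.1950 m
S_min ≈ 0.2325+0.8008+0.4733+0.1950  ⇒  S_min = 1021/600 m

S_min = 1021/600 m = 1.7017 m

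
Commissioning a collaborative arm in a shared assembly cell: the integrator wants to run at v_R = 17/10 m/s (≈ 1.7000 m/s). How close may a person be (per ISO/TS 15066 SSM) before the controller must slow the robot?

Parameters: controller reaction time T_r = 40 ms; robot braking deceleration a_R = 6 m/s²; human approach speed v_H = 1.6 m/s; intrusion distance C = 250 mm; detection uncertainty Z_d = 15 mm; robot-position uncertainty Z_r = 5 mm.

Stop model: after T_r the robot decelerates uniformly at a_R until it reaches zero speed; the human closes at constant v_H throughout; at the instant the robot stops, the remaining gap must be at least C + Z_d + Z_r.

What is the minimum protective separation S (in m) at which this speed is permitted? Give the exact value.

braking lasts T_s = (17/10)/6 = 0.2833 s
robot covers v_R·T_r = 1.7000·0.0400 = 0.0680 m before braking
robot covers 1.7000·0.2833 − ½·6.0000·0.2833² = 0.2408 m while stopping
human over T_r+T_s: 1.6000·(0.0400+0.2833) = 0.5173 m
C+Z_d+Z_r = 0.2500+0.0150+0.0050 = 0.2700 m
S_min ≈ 0.0680+0.2408+0.5173+0.2700  ⇒  S_min = 6577/6000 m

S_min = 6577/6000 m = 1.0962 m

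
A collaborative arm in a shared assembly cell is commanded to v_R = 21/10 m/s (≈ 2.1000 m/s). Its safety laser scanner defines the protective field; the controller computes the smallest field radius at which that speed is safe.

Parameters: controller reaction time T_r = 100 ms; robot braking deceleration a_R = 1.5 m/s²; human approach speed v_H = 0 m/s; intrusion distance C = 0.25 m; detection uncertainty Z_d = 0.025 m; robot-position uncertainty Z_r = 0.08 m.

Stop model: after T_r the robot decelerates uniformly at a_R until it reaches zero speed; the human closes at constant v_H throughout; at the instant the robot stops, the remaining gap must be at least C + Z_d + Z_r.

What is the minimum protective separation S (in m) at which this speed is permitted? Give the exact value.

S_min = 407/200 m = 2.0350 m

braking lasts T_s = (21/10)/(3/2) = 1.4000 s
robot covers v_R·T_r = 2.1000·0.1000 = 0.2100 m before braking
braking distance = 2.1000²/(2·1.5000) = 1.4700 m
human closes 0.0000·1.5000 = 0.0000 m
margins: 0.2500+0.0250+0.0800 = 0.3550 m
S_min ≈ 0.2100+1.4700+0.0000+0.3550  ⇒  S_min = 407/200 m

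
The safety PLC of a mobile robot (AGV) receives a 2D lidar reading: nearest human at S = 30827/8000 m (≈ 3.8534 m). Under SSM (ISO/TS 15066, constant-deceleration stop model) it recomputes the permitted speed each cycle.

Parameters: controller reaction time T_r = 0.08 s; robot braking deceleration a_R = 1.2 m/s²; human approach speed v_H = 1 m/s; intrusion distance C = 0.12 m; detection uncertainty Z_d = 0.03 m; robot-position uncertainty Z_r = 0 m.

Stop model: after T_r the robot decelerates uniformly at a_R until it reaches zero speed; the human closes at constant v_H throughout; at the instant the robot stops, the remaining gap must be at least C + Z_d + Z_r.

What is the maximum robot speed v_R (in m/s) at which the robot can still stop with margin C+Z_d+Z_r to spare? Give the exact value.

collect terms ⇒ (5/12)·v_R² + (137/150)·v_R + (-28987/8000) = 0
  disc = (137/150)² − 4·(5/12)·(-28987/8000) = 2474329/360000 ; √disc = 1573/600
  v_R = (−(137/150) + 1573/600) / (2·(5/12)) = 41/20 m/s
check:
stop time T_s = (41/20)/(6/5) = 1.7083 s
robot in T_r: 2.0500·0.0800 = 0.1640 m
braking distance = 2.0500²/(2·1.2000) = 1.7510 m
person approaches 1.0000·(0.0800+1.7083) = 1.7883 m
margins: 0.1200+0.0300+0.0000 = 0.1500 m
sum ≈ 0.1640+1.7510+1.7883+0.1500 ≈ 3.8534 m = S ✓

v_R_max = 41/20 m/s = 2.0500 m/s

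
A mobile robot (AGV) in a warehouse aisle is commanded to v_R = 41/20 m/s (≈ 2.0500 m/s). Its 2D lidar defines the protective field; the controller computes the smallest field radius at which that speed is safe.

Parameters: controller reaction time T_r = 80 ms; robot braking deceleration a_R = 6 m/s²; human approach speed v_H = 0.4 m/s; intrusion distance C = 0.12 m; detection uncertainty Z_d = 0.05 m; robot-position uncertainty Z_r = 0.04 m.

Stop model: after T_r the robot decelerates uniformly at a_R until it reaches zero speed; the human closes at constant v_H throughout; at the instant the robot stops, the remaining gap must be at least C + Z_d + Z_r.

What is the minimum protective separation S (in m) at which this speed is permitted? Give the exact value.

S_min = 7143/8000 m = 0.8929 m

stop time T_s = (41/20)/6 = 0.3417 s
robot in T_r: 2.0500·0.0800 = 0.1640 m
robot covers 2.0500·0.3417 − ½·6.0000·0.3417² = 0.3502 m while stopping
human over T_r+T_s: 0.4000·(0.0800+0.3417) = 0.1687 m
residual clearance needed = 0.1200+0.0500+0.0400 = 0.2100 m
S_min ≈ 0.1640+0.3502+0.1687+0.2100  ⇒  S_min = 7143/8000 m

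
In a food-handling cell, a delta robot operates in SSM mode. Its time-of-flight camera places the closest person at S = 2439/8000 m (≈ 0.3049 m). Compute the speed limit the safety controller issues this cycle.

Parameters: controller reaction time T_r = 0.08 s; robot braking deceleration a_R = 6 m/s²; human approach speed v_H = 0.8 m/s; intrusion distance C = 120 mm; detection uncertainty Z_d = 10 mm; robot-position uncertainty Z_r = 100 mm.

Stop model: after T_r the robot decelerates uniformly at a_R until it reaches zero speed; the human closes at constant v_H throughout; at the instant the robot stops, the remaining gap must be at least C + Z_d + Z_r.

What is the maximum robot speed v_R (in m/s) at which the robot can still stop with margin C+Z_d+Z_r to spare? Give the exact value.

at the boundary: (1/12)·v² + (16/75)·v + (-87/8000) = 0
  disc = (16/75)² − 4·(1/12)·(-87/8000) = 17689/360000 ; √disc = 133/600
  v_R = (−(16/75) + 133/600) / (2·(1/12)) = 1/20 m/s
check:
T_s = v_R/a_R = (1/20)/6 = 0.0083 s
robot in T_r: 0.0500·0.0800 = 0.0040 m
braking distance = 0.0500²/(2·6.0000) = 0.0002 m
person approaches 0.8000·(0.0800+0.0083) = 0.0707 m
margins: 0.1200+0.0100+0.1000 = 0.2300 m
sum ≈ 0.0040+0.0002+0.0707+0.2300 ≈ 0.3049 m = S ✓

v_R_max = 1/20 m/s = 0.0500 m/s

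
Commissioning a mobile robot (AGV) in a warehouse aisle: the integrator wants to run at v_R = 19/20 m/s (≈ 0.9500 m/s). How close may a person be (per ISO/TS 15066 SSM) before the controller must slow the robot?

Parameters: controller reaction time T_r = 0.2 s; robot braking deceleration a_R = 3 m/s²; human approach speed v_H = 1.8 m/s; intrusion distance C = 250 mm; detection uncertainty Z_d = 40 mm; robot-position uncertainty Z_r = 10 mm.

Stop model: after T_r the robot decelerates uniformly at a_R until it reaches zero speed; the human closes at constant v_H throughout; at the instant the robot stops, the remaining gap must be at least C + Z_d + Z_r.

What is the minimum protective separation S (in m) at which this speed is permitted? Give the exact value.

T_s = v_R/a_R = (19/20)/3 = 0.3167 s
robot covers v_R·T_r = 0.9500·0.2000 = 0.1900 m before braking
robot covers 0.9500·0.3167 − ½·3.0000·0.3167² = 0.1504 m while stopping
person approaches 1.8000·(0.2000+0.3167) = 0.9300 m
C+Z_d+Z_r = 0.2500+0.0400+0.0100 = 0.3000 m
S_min ≈ 0.1900+0.1504+0.9300+0.3000  ⇒  S_min = 3769/2400 m

S_min = 3769/2400 m = 1.5704 m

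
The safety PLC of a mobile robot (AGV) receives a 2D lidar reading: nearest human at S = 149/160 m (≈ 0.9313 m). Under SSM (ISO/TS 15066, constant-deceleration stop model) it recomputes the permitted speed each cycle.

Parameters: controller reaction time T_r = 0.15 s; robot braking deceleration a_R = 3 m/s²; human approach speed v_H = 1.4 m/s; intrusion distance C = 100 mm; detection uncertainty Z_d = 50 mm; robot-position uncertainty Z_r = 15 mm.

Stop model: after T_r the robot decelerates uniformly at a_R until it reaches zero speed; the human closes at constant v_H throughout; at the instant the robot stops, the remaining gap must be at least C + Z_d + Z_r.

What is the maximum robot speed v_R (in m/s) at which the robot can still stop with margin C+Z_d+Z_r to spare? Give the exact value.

v_R_max = 3/4 m/s = 0.7500 m/s

collect terms ⇒ (1/6)·v_R² + (37/60)·v_R + (-89/160) = 0
  disc = (37/60)² − 4·(1/6)·(-89/160) = 169/225 ; √disc = 13/15
  v_R = (−(37/60) + 13/15) / (2·(1/6)) = 3/4 m/s
check:
stop time T_s = (3/4)/3 = 0.2500 s
robot in T_r: 0.7500·0.1500 = 0.1125 m
robot covers 0.7500·0.2500 − ½·3.0000·0.2500² = 0.0938 m while stopping
human over T_r+T_s: 1.4000·(0.1500+0.2500) = 0.5600 m
residual clearance needed = 0.1000+0.0500+0.0150 = 0.1650 m
sum ≈ 0.1125+0.0938+0.5600+0.1650 ≈ 0.9313 m = S ✓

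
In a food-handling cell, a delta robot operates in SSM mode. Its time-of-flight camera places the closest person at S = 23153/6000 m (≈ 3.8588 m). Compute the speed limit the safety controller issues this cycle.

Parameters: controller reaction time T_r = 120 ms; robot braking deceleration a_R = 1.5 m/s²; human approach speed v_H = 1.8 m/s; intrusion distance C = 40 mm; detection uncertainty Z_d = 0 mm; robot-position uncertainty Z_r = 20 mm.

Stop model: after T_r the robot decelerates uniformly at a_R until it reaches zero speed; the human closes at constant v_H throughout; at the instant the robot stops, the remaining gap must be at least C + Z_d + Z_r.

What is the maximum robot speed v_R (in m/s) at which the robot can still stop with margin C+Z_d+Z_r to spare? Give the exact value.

collect terms ⇒ (1/3)·v_R² + (33/25)·v_R + (-21497/6000) = 0
  disc = (33/25)² − 4·(1/3)·(-21497/6000) = 146689/22500 ; √disc = 383/150
  v_R = (−(33/25) + 383/150) / (2·(1/3)) = 37/20 m/s
check:
braking lasts T_s = (37/20)/(3/2) = 1.2333 s
robot in T_r: 1.8500·0.1200 = 0.2220 m
robot under decel: 1.8500²/(2·1.5000) = 1.1408 m
human closes 1.8000·1.3533 = 2.4360 m
C+Z_d+Z_r = 0.0400+0.0000+0.0200 = 0.0600 m
sum ≈ 0.2220+1.1408+2.4360+0.0600 ≈ 3.8588 m = S ✓

v_R_max = 37/20 m/s = 1.8500 m/s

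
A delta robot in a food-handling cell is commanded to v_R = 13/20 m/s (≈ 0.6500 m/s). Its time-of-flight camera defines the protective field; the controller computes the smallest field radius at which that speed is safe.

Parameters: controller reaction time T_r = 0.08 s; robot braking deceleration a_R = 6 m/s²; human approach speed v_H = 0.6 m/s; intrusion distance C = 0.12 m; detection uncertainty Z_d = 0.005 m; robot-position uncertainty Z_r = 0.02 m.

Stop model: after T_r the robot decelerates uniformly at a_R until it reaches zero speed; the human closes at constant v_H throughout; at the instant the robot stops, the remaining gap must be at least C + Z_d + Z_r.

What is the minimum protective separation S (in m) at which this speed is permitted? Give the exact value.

S_min = 1657/4800 m = 0.3452 m

T_s = v_R/a_R = (13/20)/6 = 0.1083 s
robot covers v_R·T_r = 0.6500·0.0800 = 0.0520 m before braking
robot covers 0.6500·0.1083 − ½·6.0000·0.1083² = 0.0352 m while stopping
human over T_r+T_s: 0.6000·(0.0800+0.1083) = 0.1130 m
residual clearance needed = 0.1200+0.0050+0.0200 = 0.1450 m
S_min ≈ 0.0520+0.0352+0.1130+0.1450  ⇒  S_min = 1657/4800 m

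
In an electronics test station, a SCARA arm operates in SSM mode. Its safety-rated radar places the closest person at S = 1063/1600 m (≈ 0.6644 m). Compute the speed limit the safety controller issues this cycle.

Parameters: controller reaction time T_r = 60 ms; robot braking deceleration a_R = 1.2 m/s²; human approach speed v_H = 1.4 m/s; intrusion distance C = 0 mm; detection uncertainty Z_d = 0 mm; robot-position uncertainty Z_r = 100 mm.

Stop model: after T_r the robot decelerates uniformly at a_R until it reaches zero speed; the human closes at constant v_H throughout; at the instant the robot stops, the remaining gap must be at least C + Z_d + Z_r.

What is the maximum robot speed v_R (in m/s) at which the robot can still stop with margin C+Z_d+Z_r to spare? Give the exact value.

v_R_max = 7/20 m/s = 0.3500 m/s

at the boundary: (5/12)·v² + (92/75)·v + (-3843/8000) = 0
  disc = (92/75)² − 4·(5/12)·(-3843/8000) = 829921/360000 ; √disc = 911/600
  v_R = (−(92/75) + 911/600) / (2·(5/12)) = 7/20 m/s
check:
braking lasts T_s = (7/20)/(6/5) = 0.2917 s
robot covers v_R·T_r = 0.3500·0.0600 = 0.0210 m before braking
braking distance = 0.3500²/(2·1.2000) = 0.0510 m
human over T_r+T_s: 1.4000·(0.0600+0.2917) = 0.4923 m
residual clearance needed = 0.0000+0.0000+0.1000 = 0.1000 m
sum ≈ 0.0210+0.0510+0.4923+0.1000 ≈ 0.6644 m = S ✓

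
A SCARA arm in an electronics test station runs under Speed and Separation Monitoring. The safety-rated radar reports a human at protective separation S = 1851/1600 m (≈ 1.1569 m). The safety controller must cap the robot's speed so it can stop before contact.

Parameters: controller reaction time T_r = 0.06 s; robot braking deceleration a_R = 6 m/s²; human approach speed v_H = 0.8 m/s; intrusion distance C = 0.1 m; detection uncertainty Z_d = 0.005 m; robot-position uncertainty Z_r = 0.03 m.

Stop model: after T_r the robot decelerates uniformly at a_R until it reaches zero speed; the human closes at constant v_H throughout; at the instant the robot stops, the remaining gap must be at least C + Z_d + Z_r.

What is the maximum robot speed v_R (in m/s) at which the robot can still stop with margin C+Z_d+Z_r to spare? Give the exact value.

quadratic (1/12)·v² + (29/150)·v + (-7791/8000) = 0
  disc = (29/150)² − 4·(1/12)·(-7791/8000) = 130321/360000 ; √disc = 361/600
  v_R = (−(29/150) + 361/600) / (2·(1/12)) = 49/20 m/s
check:
stop time T_s = (49/20)/6 = 0.4083 s
robot in T_r: 2.4500·0.0600 = 0.1470 m
robot under decel: 2.4500²/(2·6.0000) = 0.5002 m
human over T_r+T_s: 0.8000·(0.0600+0.4083) = 0.3747 m
C+Z_d+Z_r = 0.1000+0.0050+0.0300 = 0.1350 m
sum ≈ 0.1470+0.5002+0.3747+0.1350 ≈ 1.1569 m = S ✓

v_R_max = 49/20 m/s = 2.4500 m/s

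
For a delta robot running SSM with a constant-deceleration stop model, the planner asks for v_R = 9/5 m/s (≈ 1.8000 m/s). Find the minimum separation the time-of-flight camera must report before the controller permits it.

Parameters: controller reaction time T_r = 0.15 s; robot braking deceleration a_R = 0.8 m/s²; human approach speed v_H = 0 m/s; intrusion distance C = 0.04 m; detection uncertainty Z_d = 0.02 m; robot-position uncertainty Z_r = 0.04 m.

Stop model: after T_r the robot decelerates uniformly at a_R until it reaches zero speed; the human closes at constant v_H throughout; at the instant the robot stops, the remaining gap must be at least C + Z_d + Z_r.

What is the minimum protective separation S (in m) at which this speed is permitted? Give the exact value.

S_min = 479/200 m = 2.3950 m

T_s = v_R/a_R = (9/5)/(4/5) = 2.2500 s
robot in T_r: 1.8000·0.1500 = 0.2700 m
braking distance = 1.8000²/(2·0.8000) = 2.0250 m
person approaches 0.0000·(0.1500+2.2500) = 0.0000 m
residual clearance needed = 0.0400+0.0200+0.0400 = 0.1000 m
S_min ≈ 0.2700+2.0250+0.0000+0.1000  ⇒  S_min = 479/200 m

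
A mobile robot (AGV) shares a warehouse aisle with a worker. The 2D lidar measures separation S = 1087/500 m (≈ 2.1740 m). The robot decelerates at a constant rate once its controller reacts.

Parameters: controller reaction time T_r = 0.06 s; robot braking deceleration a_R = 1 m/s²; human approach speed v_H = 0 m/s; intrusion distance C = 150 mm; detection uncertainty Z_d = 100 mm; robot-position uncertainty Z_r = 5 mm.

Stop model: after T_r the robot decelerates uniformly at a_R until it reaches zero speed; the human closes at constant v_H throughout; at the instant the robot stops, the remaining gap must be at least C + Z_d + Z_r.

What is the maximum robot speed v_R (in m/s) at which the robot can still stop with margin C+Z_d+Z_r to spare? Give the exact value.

v_R_max = 19/10 m/s = 1.9000 m/s

at the boundary: (1/2)·v² + (3/50)·v + (-1919/1000) = 0
  disc = (3/50)² − 4·(1/2)·(-1919/1000) = 2401/625 ; √disc = 49/25
  v_R = (−(3/50) + 49/25) / (2·(1/2)) = 19/10 m/s
check:
stop time T_s = (19/10)/1 = 1.9000 s
reaction-phase robot travel = 1.9000·0.0600 = 0.1140 m
robot covers 1.9000·1.9000 − ½·1.0000·1.9000² = 1.8050 m while stopping
human over T_r+T_s: 0.0000·(0.0600+1.9000) = 0.0000 m
C+Z_d+Z_r = 0.1500+0.1000+0.0050 = 0.2550 m
sum ≈ 0.1140+1.8050+0.0000+0.2550 ≈ 2.1740 m = S ✓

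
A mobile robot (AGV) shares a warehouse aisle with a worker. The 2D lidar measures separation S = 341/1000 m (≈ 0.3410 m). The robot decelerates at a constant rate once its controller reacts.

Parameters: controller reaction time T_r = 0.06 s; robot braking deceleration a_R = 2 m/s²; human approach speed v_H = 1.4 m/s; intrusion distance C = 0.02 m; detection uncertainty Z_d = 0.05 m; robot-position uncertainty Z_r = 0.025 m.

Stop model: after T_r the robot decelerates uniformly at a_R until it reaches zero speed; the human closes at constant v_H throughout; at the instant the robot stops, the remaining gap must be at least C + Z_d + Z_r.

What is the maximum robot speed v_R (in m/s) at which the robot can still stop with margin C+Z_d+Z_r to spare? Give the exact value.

quadratic (1/4)·v² + (19/25)·v + (-81/500) = 0
  disc = (19/25)² − 4·(1/4)·(-81/500) = 1849/2500 ; √disc = 43/50
  v_R = (−(19/25) + 43/50) / (2·(1/4)) = 1/5 m/s
check:
braking lasts T_s = (1/5)/2 = 0.1000 s
robot covers v_R·T_r = 0.2000·0.0600 = 0.0120 m before braking
robot covers 0.2000·0.1000 − ½·2.0000·0.1000² = 0.0100 m while stopping
person approaches 1.4000·(0.0600+0.1000) = 0.2240 m
margins: 0.0200+0.0500+0.0250 = 0.0950 m
sum ≈ 0.0120+0.0100+0.2240+0.0950 ≈ 0.3410 m = S ✓

v_R_max = 1/5 m/s = 0.2000 m/s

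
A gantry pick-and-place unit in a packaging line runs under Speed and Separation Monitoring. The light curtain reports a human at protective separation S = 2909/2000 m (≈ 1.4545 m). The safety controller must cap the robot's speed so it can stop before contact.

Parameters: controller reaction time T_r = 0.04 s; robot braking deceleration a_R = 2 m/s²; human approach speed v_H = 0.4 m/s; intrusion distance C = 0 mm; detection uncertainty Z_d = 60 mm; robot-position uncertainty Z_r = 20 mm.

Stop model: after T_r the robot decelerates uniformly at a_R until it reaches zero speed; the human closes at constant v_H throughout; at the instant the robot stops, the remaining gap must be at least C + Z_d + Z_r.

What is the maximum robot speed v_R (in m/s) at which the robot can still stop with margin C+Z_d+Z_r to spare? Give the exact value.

v_R_max = 19/10 m/s = 1.9000 m/s

at the boundary: (1/4)·v² + (6/25)·v + (-2717/2000) = 0
  disc = (6/25)² − 4·(1/4)·(-2717/2000) = 14161/10000 ; √disc = 119/100
  v_R = (−(6/25) + 119/100) / (2·(1/4)) = 19/10 m/s
check:
stop time T_s = (19/10)/2 = 0.9500 s
robot in T_r: 1.9000·0.0400 = 0.0760 m
robot under decel: 1.9000²/(2·2.0000) = 0.9025 m
human closes 0.4000·0.9900 = 0.3960 m
residual clearance needed = 0.0000+0.0600+0.0200 = 0.0800 m
sum ≈ 0.0760+0.9025+0.3960+0.0800 ≈ 1.4545 m = S ✓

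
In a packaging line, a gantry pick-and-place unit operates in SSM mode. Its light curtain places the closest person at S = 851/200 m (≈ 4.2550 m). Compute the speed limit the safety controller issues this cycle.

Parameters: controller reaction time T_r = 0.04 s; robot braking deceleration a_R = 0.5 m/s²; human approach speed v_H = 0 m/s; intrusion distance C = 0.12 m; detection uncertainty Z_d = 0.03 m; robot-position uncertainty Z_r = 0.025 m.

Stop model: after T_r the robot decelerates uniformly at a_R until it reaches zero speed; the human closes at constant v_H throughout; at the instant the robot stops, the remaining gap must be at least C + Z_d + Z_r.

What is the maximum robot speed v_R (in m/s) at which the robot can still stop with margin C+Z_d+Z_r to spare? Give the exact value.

collect terms ⇒ (1)·v_R² + (1/25)·v_R + (-102/25) = 0
  disc = (1/25)² − 4·(1)·(-102/25) = 10201/625 ; √disc = 101/25
  v_R = (−(1/25) + 101/25) / (2·(1)) = 2 m/s
check:
T_s = v_R/a_R = 2/(1/2) = 4.0000 s
robot covers v_R·T_r = 2.0000·0.0400 = 0.0800 m before braking
robot covers 2.0000·4.0000 − ½·0.5000·4.0000² = 4.0000 m while stopping
human over T_r+T_s: 0.0000·(0.0400+4.0000) = 0.0000 m
residual clearance needed = 0.1200+0.0300+0.0250 = 0.1750 m
sum ≈ 0.0800+4.0000+0.0000+0.1750 ≈ 4.2550 m = S ✓

v_R_max = 2 m/s = 2.0000 m/s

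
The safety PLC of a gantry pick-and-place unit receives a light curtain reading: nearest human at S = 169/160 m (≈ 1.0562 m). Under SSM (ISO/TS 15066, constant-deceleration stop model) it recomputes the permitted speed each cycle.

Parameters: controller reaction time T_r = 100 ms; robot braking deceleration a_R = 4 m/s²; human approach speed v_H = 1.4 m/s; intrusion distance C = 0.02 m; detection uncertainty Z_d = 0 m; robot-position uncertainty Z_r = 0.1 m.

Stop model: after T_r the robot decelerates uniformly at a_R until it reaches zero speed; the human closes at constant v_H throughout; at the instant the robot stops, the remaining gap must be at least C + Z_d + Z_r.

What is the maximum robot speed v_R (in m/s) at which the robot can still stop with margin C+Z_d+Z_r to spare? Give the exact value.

quadratic (1/8)·v² + (9/20)·v + (-637/800) = 0
  disc = (9/20)² − 4·(1/8)·(-637/800) = 961/1600 ; √disc = 31/40
  v_R = (−(9/20) + 31/40) / (2·(1/8)) = 13/10 m/s
check:
stop time T_s = (13/10)/4 = 0.3250 s
reaction-phase robot travel = 1.3000·0.1000 = 0.1300 m
robot under decel: 1.3000²/(2·4.0000) = 0.2112 m
person approaches 1.4000·(0.1000+0.3250) = 0.5950 m
C+Z_d+Z_r = 0.0200+0.0000+0.1000 = 0.1200 m
sum ≈ 0.1300+0.2112+0.5950+0.1200 ≈ 1.0562 m = S ✓

v_R_max = 13/10 m/s = 1.3000 m/s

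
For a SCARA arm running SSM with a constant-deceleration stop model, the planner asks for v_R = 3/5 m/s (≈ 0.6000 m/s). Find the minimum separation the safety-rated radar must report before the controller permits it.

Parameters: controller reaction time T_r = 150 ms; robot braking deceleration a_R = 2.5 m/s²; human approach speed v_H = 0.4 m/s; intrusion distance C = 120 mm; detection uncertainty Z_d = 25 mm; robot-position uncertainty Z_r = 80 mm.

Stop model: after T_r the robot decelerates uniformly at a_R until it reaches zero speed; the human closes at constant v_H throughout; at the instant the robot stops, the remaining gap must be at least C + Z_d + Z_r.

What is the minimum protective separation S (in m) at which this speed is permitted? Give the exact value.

S_min = 543/1000 m = 0.5430 m

T_s = v_R/a_R = (3/5)/(5/2) = 0.2400 s
robot covers v_R·T_r = 0.6000·0.1500 = 0.0900 m before braking
robot under decel: 0.6000²/(2·2.5000) = 0.0720 m
human over T_r+T_s: 0.4000·(0.1500+0.2400) = 0.1560 m
margins: 0.1200+0.0250+0.0800 = 0.2250 m
S_min ≈ 0.0900+0.0720+0.1560+0.2250  ⇒  S_min = 543/1000 m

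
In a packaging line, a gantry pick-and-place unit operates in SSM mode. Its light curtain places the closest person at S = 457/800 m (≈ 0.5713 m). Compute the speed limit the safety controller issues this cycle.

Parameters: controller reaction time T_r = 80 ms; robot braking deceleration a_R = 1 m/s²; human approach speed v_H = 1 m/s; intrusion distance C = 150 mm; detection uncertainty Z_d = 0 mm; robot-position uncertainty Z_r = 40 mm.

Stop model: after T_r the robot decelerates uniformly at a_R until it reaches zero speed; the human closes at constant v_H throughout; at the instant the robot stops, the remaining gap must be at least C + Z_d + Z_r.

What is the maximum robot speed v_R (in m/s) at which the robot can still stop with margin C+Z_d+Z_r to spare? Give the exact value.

at the boundary: (1/2)·v² + (27/25)·v + (-241/800) = 0
  disc = (27/25)² − 4·(1/2)·(-241/800) = 17689/10000 ; √disc = 133/100
  v_R = (−(27/25) + 133/100) / (2·(1/2)) = 1/4 m/s
check:
stop time T_s = (1/4)/1 = 0.2500 s
robot covers v_R·T_r = 0.2500·0.0800 = 0.0200 m before braking
braking distance = 0.2500²/(2·1.0000) = 0.0312 m
human closes 1.0000·0.3300 = 0.3300 m
margins: 0.1500+0.0000+0.0400 = 0.1900 m
sum ≈ 0.0200+0.0312+0.3300+0.1900 ≈ 0.5713 m = S ✓

v_R_max = 1/4 m/s = 0.2500 m/s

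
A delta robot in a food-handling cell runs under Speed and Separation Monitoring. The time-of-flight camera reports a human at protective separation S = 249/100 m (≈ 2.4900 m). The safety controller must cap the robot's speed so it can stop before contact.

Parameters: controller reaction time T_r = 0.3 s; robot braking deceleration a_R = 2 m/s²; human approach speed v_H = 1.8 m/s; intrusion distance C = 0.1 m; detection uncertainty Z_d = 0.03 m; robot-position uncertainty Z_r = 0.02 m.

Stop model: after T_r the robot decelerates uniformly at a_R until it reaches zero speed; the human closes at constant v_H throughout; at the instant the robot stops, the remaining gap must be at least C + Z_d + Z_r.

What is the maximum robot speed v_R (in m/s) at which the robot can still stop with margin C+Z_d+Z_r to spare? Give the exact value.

v_R_max = 6/5 m/s = 1.2000 m/s

quadratic (1/4)·v² + (6/5)·v + (-9/5) = 0
  disc = (6/5)² − 4·(1/4)·(-9/5) = 81/25 ; √disc = 9/5
  v_R = (−(6/5) + 9/5) / (2·(1/4)) = 6/5 m/s
check:
stop time T_s = (6/5)/2 = 0.6000 s
reaction-phase robot travel = 1.2000·0.3000 = 0.3600 m
robot covers 1.2000·0.6000 − ½·2.0000·0.6000² = 0.3600 m while stopping
person approaches 1.8000·(0.3000+0.6000) = 1.6200 m
C+Z_d+Z_r = 0.1000+0.0300+0.0200 = 0.1500 m
sum ≈ 0.3600+0.3600+1.6200+0.1500 ≈ 2.4900 m = S ✓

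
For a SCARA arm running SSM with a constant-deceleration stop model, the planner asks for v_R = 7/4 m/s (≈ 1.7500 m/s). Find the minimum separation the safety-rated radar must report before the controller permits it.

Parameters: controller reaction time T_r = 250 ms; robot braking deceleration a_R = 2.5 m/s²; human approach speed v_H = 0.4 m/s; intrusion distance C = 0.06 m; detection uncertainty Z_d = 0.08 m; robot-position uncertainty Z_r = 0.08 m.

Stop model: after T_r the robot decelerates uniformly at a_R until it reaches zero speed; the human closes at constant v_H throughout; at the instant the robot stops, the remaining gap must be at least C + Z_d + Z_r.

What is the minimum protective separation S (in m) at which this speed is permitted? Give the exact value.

T_s = v_R/a_R = (7/4)/(5/2) = 0.7000 s
robot in T_r: 1.7500·0.2500 = 0.4375 m
robot covers 1.7500·0.7000 − ½·2.5000·0.7000² = 0.6125 m while stopping
human closes 0.4000·0.9500 = 0.3800 m
residual clearance needed = 0.0600+0.0800+0.0800 = 0.2200 m
S_min ≈ 0.4375+0.6125+0.3800+0.2200  ⇒  S_min = 33/20 m

S_min = 33/20 m = 1.6500 m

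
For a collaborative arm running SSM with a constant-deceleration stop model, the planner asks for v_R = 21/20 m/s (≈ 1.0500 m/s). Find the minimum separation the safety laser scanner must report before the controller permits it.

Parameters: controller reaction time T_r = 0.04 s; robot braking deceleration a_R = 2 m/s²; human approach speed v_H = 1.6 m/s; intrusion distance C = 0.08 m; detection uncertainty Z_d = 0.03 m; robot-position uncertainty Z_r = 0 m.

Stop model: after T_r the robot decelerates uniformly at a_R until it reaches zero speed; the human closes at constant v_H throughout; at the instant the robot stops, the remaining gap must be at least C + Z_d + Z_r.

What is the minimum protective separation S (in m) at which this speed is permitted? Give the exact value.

S_min = 10653/8000 m = 1.3316 m

T_s = v_R/a_R = (21/20)/2 = 0.5250 s
reaction-phase robot travel = 1.0500·0.0400 = 0.0420 m
braking distance = 1.0500²/(2·2.0000) = 0.2756 m
human over T_r+T_s: 1.6000·(0.0400+0.5250) = 0.9040 m
residual clearance needed = 0.0800+0.0300+0.0000 = 0.1100 m
S_min ≈ 0.0420+0.2756+0.9040+0.1100  ⇒  S_min = 10653/8000 m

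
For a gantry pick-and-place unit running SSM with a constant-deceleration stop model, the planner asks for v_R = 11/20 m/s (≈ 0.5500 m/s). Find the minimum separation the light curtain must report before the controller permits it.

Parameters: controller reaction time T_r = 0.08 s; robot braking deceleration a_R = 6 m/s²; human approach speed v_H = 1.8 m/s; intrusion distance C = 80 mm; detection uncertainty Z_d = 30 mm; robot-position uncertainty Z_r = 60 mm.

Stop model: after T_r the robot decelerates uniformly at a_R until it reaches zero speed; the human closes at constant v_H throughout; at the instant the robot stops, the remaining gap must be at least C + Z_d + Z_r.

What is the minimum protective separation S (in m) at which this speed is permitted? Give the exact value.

S_min = 13157/24000 m = 0.5482 m

braking lasts T_s = (11/20)/6 = 0.0917 s
robot covers v_R·T_r = 0.5500·0.0800 = 0.0440 m before braking
robot under decel: 0.5500²/(2·6.0000) = 0.0252 m
person approaches 1.8000·(0.0800+0.0917) = 0.3090 m
C+Z_d+Z_r = 0.0800+0.0300+0.0600 = 0.1700 m
S_min ≈ 0.0440+0.0252+0.3090+0.1700  ⇒  S_min = 13157/24000 m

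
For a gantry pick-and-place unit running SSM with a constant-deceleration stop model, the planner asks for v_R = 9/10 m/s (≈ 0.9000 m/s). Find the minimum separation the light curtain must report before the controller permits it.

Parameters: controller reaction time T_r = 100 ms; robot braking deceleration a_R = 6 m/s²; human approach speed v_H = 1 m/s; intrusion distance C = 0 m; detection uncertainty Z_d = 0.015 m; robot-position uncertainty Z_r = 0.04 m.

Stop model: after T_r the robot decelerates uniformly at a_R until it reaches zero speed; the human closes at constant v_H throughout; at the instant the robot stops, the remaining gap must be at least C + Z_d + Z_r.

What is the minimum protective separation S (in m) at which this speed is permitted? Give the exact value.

S_min = 37/80 m = 0.4625 m

T_s = v_R/a_R = (9/10)/6 = 0.1500 s
robot covers v_R·T_r = 0.9000·0.1000 = 0.0900 m before braking
robot under decel: 0.9000²/(2·6.0000) = 0.0675 m
person approaches 1.0000·(0.1000+0.1500) = 0.2500 m
margins: 0.0000+0.0150+0.0400 = 0.0550 m
S_min ≈ 0.0900+0.0675+0.2500+0.0550  ⇒  S_min = 37/80 m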